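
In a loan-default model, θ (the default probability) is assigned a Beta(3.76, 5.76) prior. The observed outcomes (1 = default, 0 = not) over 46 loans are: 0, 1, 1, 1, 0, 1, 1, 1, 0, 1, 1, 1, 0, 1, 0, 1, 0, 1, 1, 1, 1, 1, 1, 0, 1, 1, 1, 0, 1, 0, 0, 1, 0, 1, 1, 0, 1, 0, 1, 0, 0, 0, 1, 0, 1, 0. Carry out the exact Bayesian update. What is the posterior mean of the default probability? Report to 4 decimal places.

The Beta prior is conjugate to a Binomial/Bernoulli likelihood; the update adds successes to α and failures to β.
Posterior: Beta(α+k, β+n−k) = Beta(3.76+28, 5.76+18) = Beta(31.76, 23.76).
Posterior mean = α/(α+β) = 31.76/55.52 = 0.5720.

0.5720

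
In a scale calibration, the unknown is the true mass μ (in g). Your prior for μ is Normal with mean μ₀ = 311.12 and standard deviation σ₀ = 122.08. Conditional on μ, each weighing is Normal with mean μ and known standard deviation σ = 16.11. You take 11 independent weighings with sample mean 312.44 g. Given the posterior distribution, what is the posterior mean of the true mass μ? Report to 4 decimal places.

312.4379

For Normal data with known variance σ², a Normal(μ₀, σ₀²) prior on μ is conjugate. Posterior precision = 1/σ₀² + n/σ²; posterior mean is the precision-weighted average of μ₀ and x̄.
n·x̄ = 11·312.44 = 3436.84.
σ₀² = 122.08² = 14903.5264, σ² = 16.11² = 259.5321; σ² + n·σ₀² = 259.5321 + 11·14903.5264 = 164198.3225.
Posterior mean = (μ₀/σ₀² + n·x̄/σ²)/(1/σ₀² + n/σ²) = (σ²·μ₀ + σ₀²·n·x̄)/(σ² + n·σ₀²) = (259.5321·311.12 + 14903.5264·3436.84)/164198.3225 = 51301781.299528/164198.3225 = 312.4379.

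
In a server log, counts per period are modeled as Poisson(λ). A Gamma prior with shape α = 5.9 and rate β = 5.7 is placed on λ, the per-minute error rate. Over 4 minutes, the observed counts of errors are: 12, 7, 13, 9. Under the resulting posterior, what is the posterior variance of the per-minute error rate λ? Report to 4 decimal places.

With a Gamma(shape α, rate β) prior, the Poisson likelihood is conjugate: the posterior is Gamma(α + ΣXᵢ, β + n).
Sum of counts S = 41 over n = 4 minutes.
Posterior: Gamma(α+S, β+n) = Gamma(5.9+41, 5.7+4) = Gamma(46.9, 9.7).
Var = α/β² = 46.9/9.7² = 0.4985.

0.4985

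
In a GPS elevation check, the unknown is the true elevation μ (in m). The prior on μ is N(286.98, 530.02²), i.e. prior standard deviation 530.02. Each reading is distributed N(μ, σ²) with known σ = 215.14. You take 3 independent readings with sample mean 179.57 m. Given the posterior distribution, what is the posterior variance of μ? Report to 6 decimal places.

14625.180470

For Normal data with known variance σ², a Normal(μ₀, σ₀²) prior on μ is conjugate. Posterior precision = 1/σ₀² + n/σ²; posterior mean is the precision-weighted average of μ₀ and x̄.
σ₀² = 530.02² = 280921.2004, σ² = 215.14² = 46285.2196; σ² + n·σ₀² = 46285.2196 + 3·280921.2004 = 889048.8208.
Posterior precision = 1/σ₀² + n/σ² = 1/280921.2004 + 3/46285.2196 = (σ² + n·σ₀²)/(σ₀²σ²) = 889048.8208/(280921.2004·46285.2196); posterior variance σₙ² = σ₀²σ²/(σ² + n·σ₀²) = 280921.2004·46285.2196/889048.8208 = 14625.180470.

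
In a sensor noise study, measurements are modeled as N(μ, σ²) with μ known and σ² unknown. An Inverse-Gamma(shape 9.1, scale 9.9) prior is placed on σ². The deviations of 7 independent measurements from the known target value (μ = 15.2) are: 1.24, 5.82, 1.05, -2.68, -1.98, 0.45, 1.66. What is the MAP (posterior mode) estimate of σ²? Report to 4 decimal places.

With known mean μ and an Inverse-Gamma(α, β) prior on σ², the Normal likelihood is conjugate: posterior is Inv-Gamma(α + n/2, β + Σ(xᵢ−μ)²/2).
Σ(xᵢ−μ)² = (1.24)² + (5.82)² + (1.05)² + (-2.68)² + (-1.98)² + (0.45)² + (1.66)² = 50.5734.
Posterior: Inv-Gamma(9.1 + 7/2, 9.9 + 50.5734/2) = Inv-Gamma(12.60, 35.18670).
Mode = β/(α+1) = 35.18670/13.60 = 2.5873.

2.5873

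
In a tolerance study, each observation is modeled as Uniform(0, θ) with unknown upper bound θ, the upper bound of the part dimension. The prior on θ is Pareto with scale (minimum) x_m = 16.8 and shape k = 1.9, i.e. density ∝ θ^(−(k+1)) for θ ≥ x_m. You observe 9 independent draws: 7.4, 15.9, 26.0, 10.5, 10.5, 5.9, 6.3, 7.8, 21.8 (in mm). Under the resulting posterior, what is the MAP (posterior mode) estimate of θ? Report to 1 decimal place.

A Pareto(scale x_m, shape k) prior on the upper bound θ of Uniform(0, θ) is conjugate: posterior is Pareto(max(x_m, max xᵢ), k + n).
Sample maximum = 26.0; prior scale x_m = 16.8 → posterior scale = max = 26.0.
Posterior shape = 1.9 + 9 = 10.9.
The Pareto density is decreasing on [x_m, ∞), so the mode is x_m = 26.0.

26.0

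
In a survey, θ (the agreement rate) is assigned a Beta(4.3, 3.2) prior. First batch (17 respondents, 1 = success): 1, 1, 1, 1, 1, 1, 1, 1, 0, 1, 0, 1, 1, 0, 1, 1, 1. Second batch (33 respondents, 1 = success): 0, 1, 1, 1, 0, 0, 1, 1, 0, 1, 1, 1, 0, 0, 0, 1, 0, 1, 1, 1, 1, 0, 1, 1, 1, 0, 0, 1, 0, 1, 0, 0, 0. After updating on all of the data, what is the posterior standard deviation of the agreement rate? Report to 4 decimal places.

The Beta prior is conjugate to a Binomial/Bernoulli likelihood; the update adds successes to α and failures to β.
After batch 1: Beta(4.3+14, 3.2+3) = Beta(18.3, 6.2).
After batch 2: Beta(18.3+18, 6.2+15) = Beta(36.3, 21.2).
Var = αβ/((α+β)²(α+β+1)) = 36.3·21.2/(57.5²·58.5) = 0.00397879; SD = √0.00397879 = 0.0631.

0.0631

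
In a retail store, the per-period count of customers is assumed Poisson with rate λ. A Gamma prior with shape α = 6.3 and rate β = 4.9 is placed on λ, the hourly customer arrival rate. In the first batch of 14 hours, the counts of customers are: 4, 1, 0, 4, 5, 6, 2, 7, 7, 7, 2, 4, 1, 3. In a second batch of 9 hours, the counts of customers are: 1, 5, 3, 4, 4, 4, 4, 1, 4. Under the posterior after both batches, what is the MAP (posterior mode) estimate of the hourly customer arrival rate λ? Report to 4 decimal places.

3.1649

With a Gamma(shape α, rate β) prior, the Poisson likelihood is conjugate: the posterior is Gamma(α + ΣXᵢ, β + n).
Batch 1: sum of counts S = 53 over n = 14 hours.
After batch 1: Gamma(α+S, β+n) = Gamma(6.3+53, 4.9+14) = Gamma(59.3, 18.9).
Batch 2: sum of counts S = 30 over n = 9 hours.
After batch 2: Gamma(α+S, β+n) = Gamma(59.3+30, 18.9+9) = Gamma(89.3, 27.9).
Mode of Gamma(α,β) for α≥1 is (α−1)/β = 88.3/27.9 = 3.1649.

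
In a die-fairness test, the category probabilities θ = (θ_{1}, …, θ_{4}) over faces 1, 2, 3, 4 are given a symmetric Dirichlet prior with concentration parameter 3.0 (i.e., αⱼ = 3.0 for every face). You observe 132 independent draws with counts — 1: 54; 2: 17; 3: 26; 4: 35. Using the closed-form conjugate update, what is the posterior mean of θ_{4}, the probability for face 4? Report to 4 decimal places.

The Dirichlet prior is conjugate to the Multinomial likelihood: each posterior αⱼ = prior αⱼ + observed count nⱼ.
Posterior concentration: (57.0, 20.0, 29.0, 38.0), total = 144.0.
E[θ_{4}|data] = α_{4}/Σα = 38.0/144.0 = 0.2639.

0.2639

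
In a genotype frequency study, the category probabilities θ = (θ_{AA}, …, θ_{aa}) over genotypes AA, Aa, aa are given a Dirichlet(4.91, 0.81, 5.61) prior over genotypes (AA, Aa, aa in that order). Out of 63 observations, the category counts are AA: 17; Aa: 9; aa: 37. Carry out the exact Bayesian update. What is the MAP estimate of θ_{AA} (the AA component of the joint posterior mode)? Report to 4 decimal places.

0.2931

The Dirichlet prior is conjugate to the Multinomial likelihood: each posterior αⱼ = prior αⱼ + observed count nⱼ.
Posterior concentration: (21.91, 9.81, 42.61), total = 74.33.
Joint mode component: (α_{AA}−1)/(Σα−K) = 20.91/71.33 = 0.2931.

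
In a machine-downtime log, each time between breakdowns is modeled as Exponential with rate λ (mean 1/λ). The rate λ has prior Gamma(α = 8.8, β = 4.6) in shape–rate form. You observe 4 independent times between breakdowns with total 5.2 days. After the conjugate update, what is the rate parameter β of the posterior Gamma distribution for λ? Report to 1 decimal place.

With a Gamma(shape α, rate β) prior on the exponential rate λ, the posterior after n observations with total T = Σxᵢ is Gamma(α+n, β+T).
Posterior: Gamma(8.8+4, 4.6+5.2) = Gamma(12.8, 9.8).
Posterior β = 9.8.

9.8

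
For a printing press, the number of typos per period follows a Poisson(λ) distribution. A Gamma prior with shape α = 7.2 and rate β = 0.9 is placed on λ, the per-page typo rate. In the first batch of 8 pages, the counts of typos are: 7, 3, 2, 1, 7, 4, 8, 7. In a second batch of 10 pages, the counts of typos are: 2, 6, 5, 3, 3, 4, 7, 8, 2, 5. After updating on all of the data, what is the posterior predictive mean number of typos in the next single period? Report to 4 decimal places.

4.8254

With a Gamma(shape α, rate β) prior, the Poisson likelihood is conjugate: the posterior is Gamma(α + ΣXᵢ, β + n).
Batch 1: sum of counts S = 39 over n = 8 pages.
After batch 1: Gamma(α+S, β+n) = Gamma(7.2+39, 0.9+8) = Gamma(46.2, 8.9).
Batch 2: sum of counts S = 45 over n = 10 pages.
After batch 2: Gamma(α+S, β+n) = Gamma(46.2+45, 8.9+10) = Gamma(91.2, 18.9).
The predictive distribution for one future period is NegBinom with mean α/β = 4.8254.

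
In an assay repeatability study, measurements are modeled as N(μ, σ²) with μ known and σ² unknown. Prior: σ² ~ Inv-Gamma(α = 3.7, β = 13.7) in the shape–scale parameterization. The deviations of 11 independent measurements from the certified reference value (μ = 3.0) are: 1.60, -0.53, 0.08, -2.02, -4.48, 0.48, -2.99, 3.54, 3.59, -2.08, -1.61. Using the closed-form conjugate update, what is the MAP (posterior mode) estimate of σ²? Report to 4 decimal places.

With known mean μ and an Inverse-Gamma(α, β) prior on σ², the Normal likelihood is conjugate: posterior is Inv-Gamma(α + n/2, β + Σ(xᵢ−μ)²/2).
Σ(xᵢ−μ)² = (1.60)² + (-0.53)² + (0.08)² + (-2.02)² + (-4.48)² + (0.48)² + (-2.99)² + (3.54)² + (3.59)² + (-2.08)² + (-1.61)² = 68.5068.
Posterior: Inv-Gamma(3.7 + 11/2, 13.7 + 68.5068/2) = Inv-Gamma(9.20, 47.95340).
Mode = β/(α+1) = 47.95340/10.20 = 4.7013.

4.7013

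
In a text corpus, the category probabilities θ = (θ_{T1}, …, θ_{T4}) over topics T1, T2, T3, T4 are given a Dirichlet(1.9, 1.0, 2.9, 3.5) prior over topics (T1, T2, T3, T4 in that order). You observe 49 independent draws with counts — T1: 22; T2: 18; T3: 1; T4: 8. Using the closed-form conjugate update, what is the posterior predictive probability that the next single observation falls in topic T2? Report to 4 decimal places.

The Dirichlet prior is conjugate to the Multinomial likelihood: each posterior αⱼ = prior αⱼ + observed count nⱼ.
Posterior concentration: (23.9, 19.0, 3.9, 11.5), total = 58.3.
P(next = T2 | data) = α_{T2}/Σα = 0.3259.

0.3259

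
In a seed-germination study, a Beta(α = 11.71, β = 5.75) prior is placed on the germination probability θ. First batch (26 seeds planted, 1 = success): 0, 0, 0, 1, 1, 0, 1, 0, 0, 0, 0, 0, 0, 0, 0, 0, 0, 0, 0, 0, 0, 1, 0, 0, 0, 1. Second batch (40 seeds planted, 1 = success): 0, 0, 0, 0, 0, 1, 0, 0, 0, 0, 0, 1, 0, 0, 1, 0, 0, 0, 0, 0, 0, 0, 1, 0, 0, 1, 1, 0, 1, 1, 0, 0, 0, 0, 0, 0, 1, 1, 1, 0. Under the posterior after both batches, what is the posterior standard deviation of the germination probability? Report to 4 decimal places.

The Beta prior is conjugate to a Binomial/Bernoulli likelihood; the update adds successes to α and failures to β.
After batch 1: Beta(11.71+5, 5.75+21) = Beta(16.71, 26.75).
After batch 2: Beta(16.71+11, 26.75+29) = Beta(27.71, 55.75).
Var = αβ/((α+β)²(α+β+1)) = 27.71·55.75/(83.46²·84.46) = 0.00262587; SD = √0.00262587 = 0.0512.

0.0512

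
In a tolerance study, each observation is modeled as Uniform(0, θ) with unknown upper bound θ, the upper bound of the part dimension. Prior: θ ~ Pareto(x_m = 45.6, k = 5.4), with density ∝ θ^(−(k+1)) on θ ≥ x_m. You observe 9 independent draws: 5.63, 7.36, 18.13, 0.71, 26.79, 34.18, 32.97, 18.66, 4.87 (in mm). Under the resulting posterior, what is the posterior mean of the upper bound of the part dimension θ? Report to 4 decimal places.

A Pareto(scale x_m, shape k) prior on the upper bound θ of Uniform(0, θ) is conjugate: posterior is Pareto(max(x_m, max xᵢ), k + n).
Sample maximum = 34.18; prior scale x_m = 45.6 → posterior scale = max = 45.60.
Posterior shape = 5.4 + 9 = 14.4.
E[θ|data] = k·x_m/(k−1) = 14.4·45.60/13.4 = 49.0030.

49.0030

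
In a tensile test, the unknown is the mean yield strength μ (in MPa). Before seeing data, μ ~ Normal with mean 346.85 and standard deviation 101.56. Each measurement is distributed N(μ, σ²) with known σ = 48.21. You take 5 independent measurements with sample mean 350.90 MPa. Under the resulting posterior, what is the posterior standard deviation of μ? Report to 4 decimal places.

For Normal data with known variance σ², a Normal(μ₀, σ₀²) prior on μ is conjugate. Posterior precision = 1/σ₀² + n/σ²; posterior mean is the precision-weighted average of μ₀ and x̄.
σ₀² = 101.56² = 10314.4336, σ² = 48.21² = 2324.2041; σ² + n·σ₀² = 2324.2041 + 5·10314.4336 = 53896.3721.
Posterior precision = 1/σ₀² + n/σ² = 1/10314.4336 + 5/2324.2041 = (σ² + n·σ₀²)/(σ₀²σ²) = 53896.3721/(10314.4336·2324.2041); posterior variance σₙ² = σ₀²σ²/(σ² + n·σ₀²) = 10314.4336·2324.2041/53896.3721 = 444.795223.
Posterior SD = √σₙ² = √(10314.4336·2324.2041/53896.3721) = 21.0902.

21.0902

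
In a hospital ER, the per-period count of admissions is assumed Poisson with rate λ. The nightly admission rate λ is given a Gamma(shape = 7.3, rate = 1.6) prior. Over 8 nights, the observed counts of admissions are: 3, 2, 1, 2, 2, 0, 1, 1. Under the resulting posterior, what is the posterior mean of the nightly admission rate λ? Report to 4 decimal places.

2.0104

With a Gamma(shape α, rate β) prior, the Poisson likelihood is conjugate: the posterior is Gamma(α + ΣXᵢ, β + n).
Sum of counts S = 12 over n = 8 nights.
Posterior: Gamma(α+S, β+n) = Gamma(7.3+12, 1.6+8) = Gamma(19.3, 9.6).
Posterior mean = α/β = 19.3/9.6 = 2.0104.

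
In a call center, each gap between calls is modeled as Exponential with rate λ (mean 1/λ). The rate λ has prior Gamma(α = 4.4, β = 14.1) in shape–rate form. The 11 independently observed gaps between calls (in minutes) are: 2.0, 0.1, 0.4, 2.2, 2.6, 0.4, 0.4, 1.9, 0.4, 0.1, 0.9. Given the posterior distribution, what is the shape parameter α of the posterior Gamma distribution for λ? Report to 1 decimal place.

With a Gamma(shape α, rate β) prior on the exponential rate λ, the posterior after n observations with total T = Σxᵢ is Gamma(α+n, β+T).
Sum of observations T = 11.4 minutes; n = 11.
Posterior: Gamma(4.4+11, 14.1+11.4) = Gamma(15.4, 25.5).
Posterior α = 15.4.

15.4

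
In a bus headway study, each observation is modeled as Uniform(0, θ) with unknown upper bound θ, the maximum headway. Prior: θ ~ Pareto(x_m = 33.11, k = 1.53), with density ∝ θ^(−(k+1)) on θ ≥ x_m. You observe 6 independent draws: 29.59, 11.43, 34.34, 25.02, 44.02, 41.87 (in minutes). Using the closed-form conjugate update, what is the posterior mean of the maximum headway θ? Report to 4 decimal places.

A Pareto(scale x_m, shape k) prior on the upper bound θ of Uniform(0, θ) is conjugate: posterior is Pareto(max(x_m, max xᵢ), k + n).
Sample maximum = 44.02; prior scale x_m = 33.11 → posterior scale = max = 44.02.
Posterior shape = 1.53 + 6 = 7.53.
E[θ|data] = k·x_m/(k−1) = 7.53·44.02/6.53 = 50.7612.

50.7612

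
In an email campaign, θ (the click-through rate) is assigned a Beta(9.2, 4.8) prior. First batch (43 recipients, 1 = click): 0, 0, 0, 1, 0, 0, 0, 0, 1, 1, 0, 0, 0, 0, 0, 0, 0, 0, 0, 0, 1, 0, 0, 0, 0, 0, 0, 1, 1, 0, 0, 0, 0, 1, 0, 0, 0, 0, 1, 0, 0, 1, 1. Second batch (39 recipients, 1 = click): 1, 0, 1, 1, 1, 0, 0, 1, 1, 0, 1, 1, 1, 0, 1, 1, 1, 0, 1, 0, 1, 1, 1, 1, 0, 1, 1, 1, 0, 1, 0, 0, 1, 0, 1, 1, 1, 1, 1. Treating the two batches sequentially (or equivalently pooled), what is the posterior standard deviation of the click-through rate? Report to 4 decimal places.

The Beta prior is conjugate to a Binomial/Bernoulli likelihood; the update adds successes to α and failures to β.
After batch 1: Beta(9.2+10, 4.8+33) = Beta(19.2, 37.8).
After batch 2: Beta(19.2+27, 37.8+12) = Beta(46.2, 49.8).
Var = αβ/((α+β)²(α+β+1)) = 46.2·49.8/(96.0²·97.0) = 0.00257370; SD = √0.00257370 = 0.0507.

0.0507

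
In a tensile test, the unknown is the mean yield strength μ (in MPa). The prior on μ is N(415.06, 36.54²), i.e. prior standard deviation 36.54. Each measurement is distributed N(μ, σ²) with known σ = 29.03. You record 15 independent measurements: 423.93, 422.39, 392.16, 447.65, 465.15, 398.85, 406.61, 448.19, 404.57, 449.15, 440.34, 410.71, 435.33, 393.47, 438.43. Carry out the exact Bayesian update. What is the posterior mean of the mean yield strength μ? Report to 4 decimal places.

For Normal data with known variance σ², a Normal(μ₀, σ₀²) prior on μ is conjugate. Posterior precision = 1/σ₀² + n/σ²; posterior mean is the precision-weighted average of μ₀ and x̄.
Σxᵢ = 423.93 + 422.39 + 392.16 + 447.65 + 465.15 + 398.85 + 406.61 + 448.19 + 404.57 + 449.15 + 440.34 + 410.71 + 435.33 + 393.47 + 438.43 = 6376.93, so n·x̄ = 6376.93.
σ₀² = 36.54² = 1335.1716, σ² = 29.03² = 842.7409; σ² + n·σ₀² = 842.7409 + 15·1335.1716 = 20870.3149.
Posterior mean = (μ₀/σ₀² + n·x̄/σ²)/(1/σ₀² + n/σ²) = (σ²·μ₀ + σ₀²·n·x̄)/(σ² + n·σ₀²) = (842.7409·415.06 + 1335.1716·6376.93)/20870.3149 = 8864083.869142/20870.3149 = 424.7221.

424.7221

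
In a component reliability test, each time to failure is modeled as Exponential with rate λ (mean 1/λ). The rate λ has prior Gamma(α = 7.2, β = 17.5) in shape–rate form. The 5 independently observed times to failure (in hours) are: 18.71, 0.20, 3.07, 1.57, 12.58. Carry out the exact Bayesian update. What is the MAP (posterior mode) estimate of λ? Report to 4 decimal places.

0.2088

With a Gamma(shape α, rate β) prior on the exponential rate λ, the posterior after n observations with total T = Σxᵢ is Gamma(α+n, β+T).
Sum of observations T = 36.13 hours; n = 5.
Posterior: Gamma(7.2+5, 17.5+36.13) = Gamma(12.2, 53.63).
Mode = (α−1)/β = 0.2088.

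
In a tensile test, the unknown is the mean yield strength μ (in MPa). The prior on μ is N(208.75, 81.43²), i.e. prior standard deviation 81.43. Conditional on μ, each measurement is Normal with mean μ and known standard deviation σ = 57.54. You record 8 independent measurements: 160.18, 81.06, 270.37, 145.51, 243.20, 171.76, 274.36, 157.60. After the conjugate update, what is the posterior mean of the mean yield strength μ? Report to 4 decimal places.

For Normal data with known variance σ², a Normal(μ₀, σ₀²) prior on μ is conjugate. Posterior precision = 1/σ₀² + n/σ²; posterior mean is the precision-weighted average of μ₀ and x̄.
Σxᵢ = 160.18 + 81.06 + 270.37 + 145.51 + 243.20 + 171.76 + 274.36 + 157.60 = 1504.04, so n·x̄ = 1504.04.
σ₀² = 81.43² = 6630.8449, σ² = 57.54² = 3310.8516; σ² + n·σ₀² = 3310.8516 + 8·6630.8449 = 56357.6108.
Posterior mean = (μ₀/σ₀² + n·x̄/σ²)/(1/σ₀² + n/σ²) = (σ²·μ₀ + σ₀²·n·x̄)/(σ² + n·σ₀²) = (3310.8516·208.75 + 6630.8449·1504.04)/56357.6108 = 10664196.234896/56357.6108 = 189.2237.

189.2237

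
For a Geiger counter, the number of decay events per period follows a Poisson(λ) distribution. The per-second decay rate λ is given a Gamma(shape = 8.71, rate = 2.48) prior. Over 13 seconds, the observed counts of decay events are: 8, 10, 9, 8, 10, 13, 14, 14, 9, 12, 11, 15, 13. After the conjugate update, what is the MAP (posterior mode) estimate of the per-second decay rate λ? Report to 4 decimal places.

With a Gamma(shape α, rate β) prior, the Poisson likelihood is conjugate: the posterior is Gamma(α + ΣXᵢ, β + n).
Sum of counts S = 146 over n = 13 seconds.
Posterior: Gamma(α+S, β+n) = Gamma(8.71+146, 2.48+13) = Gamma(154.71, 15.48).
Mode of Gamma(α,β) for α≥1 is (α−1)/β = 153.71/15.48 = 9.9296.

9.9296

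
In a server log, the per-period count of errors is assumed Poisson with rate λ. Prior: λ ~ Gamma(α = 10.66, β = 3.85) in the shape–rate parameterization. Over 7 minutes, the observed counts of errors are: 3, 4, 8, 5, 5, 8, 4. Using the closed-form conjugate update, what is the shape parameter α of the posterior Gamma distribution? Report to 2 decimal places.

With a Gamma(shape α, rate β) prior, the Poisson likelihood is conjugate: the posterior is Gamma(α + ΣXᵢ, β + n).
Sum of counts S = 37 over n = 7 minutes.
Posterior: Gamma(α+S, β+n) = Gamma(10.66+37, 3.85+7) = Gamma(47.66, 10.85).
Posterior α = 47.66.

47.66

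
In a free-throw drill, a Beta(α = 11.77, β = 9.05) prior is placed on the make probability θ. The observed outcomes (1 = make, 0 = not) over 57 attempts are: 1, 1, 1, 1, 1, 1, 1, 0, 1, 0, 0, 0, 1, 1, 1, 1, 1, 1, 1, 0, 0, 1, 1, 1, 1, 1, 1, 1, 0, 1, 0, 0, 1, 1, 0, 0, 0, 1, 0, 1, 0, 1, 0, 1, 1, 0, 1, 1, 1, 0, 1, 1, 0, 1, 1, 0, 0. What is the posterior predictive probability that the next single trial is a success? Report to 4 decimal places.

0.6267

The Beta prior is conjugate to a Binomial/Bernoulli likelihood; the update adds successes to α and failures to β.
Posterior: Beta(α+k, β+n−k) = Beta(11.77+37, 9.05+20) = Beta(48.77, 29.05).
For a single future Bernoulli trial, P(success | data) = α/(α+β) = 0.6267.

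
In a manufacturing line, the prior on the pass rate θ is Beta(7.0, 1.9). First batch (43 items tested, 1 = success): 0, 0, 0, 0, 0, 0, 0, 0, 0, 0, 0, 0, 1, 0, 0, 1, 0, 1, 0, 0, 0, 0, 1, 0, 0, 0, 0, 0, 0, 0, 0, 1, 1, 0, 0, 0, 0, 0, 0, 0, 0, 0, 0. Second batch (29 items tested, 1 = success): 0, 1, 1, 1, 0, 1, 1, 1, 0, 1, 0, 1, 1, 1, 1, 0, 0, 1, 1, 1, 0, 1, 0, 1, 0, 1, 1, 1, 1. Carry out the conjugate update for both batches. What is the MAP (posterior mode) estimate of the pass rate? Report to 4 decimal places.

0.4056

The Beta prior is conjugate to a Binomial/Bernoulli likelihood; the update adds successes to α and failures to β.
After batch 1: Beta(7.0+6, 1.9+37) = Beta(13.0, 38.9).
After batch 2: Beta(13.0+20, 38.9+9) = Beta(33.0, 47.9).
Mode of Beta(a,b) for a,b>1 is (a−1)/(a+b−2) = 32.0/78.9 = 0.4056.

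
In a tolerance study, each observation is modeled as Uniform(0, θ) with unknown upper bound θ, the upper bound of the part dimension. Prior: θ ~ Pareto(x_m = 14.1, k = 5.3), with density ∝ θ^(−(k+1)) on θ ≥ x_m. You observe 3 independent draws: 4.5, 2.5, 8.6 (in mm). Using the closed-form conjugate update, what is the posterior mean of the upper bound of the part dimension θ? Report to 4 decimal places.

16.0315

A Pareto(scale x_m, shape k) prior on the upper bound θ of Uniform(0, θ) is conjugate: posterior is Pareto(max(x_m, max xᵢ), k + n).
Sample maximum = 8.6; prior scale x_m = 14.1 → posterior scale = max = 14.1.
Posterior shape = 5.3 + 3 = 8.3.
E[θ|data] = k·x_m/(k−1) = 8.3·14.1/7.3 = 16.0315.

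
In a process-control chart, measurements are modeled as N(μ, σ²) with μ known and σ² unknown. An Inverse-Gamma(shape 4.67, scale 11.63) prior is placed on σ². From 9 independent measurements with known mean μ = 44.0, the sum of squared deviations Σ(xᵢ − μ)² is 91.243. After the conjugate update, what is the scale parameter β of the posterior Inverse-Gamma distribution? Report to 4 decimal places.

57.2515

With known mean μ and an Inverse-Gamma(α, β) prior on σ², the Normal likelihood is conjugate: posterior is Inv-Gamma(α + n/2, β + Σ(xᵢ−μ)²/2).
Posterior: Inv-Gamma(4.67 + 9/2, 11.63 + 91.243/2) = Inv-Gamma(9.17, 57.2515).
Posterior β = 57.2515.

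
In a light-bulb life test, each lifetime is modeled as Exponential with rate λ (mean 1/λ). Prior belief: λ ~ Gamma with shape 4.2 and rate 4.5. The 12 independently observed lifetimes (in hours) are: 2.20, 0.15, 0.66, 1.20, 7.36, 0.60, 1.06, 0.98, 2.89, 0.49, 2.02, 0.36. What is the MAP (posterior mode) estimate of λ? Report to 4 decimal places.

With a Gamma(shape α, rate β) prior on the exponential rate λ, the posterior after n observations with total T = Σxᵢ is Gamma(α+n, β+T).
Sum of observations T = 19.97 hours; n = 12.
Posterior: Gamma(4.2+12, 4.5+19.97) = Gamma(16.2, 24.47).
Mode = (α−1)/β = 0.6212.

0.6212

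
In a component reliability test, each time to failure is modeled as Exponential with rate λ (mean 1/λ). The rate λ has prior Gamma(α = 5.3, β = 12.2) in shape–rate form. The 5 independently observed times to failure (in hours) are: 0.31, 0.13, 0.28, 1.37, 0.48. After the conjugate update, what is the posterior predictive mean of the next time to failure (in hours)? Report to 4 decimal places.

1.5882

With a Gamma(shape α, rate β) prior on the exponential rate λ, the posterior after n observations with total T = Σxᵢ is Gamma(α+n, β+T).
Sum of observations T = 2.57 hours; n = 5.
Posterior: Gamma(5.3+5, 12.2+2.57) = Gamma(10.3, 14.77).
The predictive distribution for the next observation is Lomax; its mean is β/(α−1) = 14.77/9.3 = 1.5882.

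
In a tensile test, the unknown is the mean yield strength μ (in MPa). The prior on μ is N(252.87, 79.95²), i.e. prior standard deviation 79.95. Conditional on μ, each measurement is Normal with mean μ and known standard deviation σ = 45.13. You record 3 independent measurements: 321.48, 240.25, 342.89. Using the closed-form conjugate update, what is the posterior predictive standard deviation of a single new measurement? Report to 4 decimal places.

51.4824

For Normal data with known variance σ², a Normal(μ₀, σ₀²) prior on μ is conjugate. Posterior precision = 1/σ₀² + n/σ²; posterior mean is the precision-weighted average of μ₀ and x̄.
σ₀² = 79.95² = 6392.0025, σ² = 45.13² = 2036.7169; σ² + n·σ₀² = 2036.7169 + 3·6392.0025 = 21212.7244.
Posterior precision = 1/σ₀² + n/σ² = 1/6392.0025 + 3/2036.7169 = (σ² + n·σ₀²)/(σ₀²σ²) = 21212.7244/(6392.0025·2036.7169); posterior variance σₙ² = σ₀²σ²/(σ² + n·σ₀²) = 6392.0025·2036.7169/21212.7244 = 613.721240.
Predictive variance for one new observation = σₙ² + σ² = 6392.0025·2036.7169/21212.7244 + 2036.7169 = σ²·(σ₀² + 21212.7244)/21212.7244 = 2036.7169·27604.7269/21212.7244 = 2650.438140; SD = √(2036.7169·27604.7269/21212.7244) = 51.4824.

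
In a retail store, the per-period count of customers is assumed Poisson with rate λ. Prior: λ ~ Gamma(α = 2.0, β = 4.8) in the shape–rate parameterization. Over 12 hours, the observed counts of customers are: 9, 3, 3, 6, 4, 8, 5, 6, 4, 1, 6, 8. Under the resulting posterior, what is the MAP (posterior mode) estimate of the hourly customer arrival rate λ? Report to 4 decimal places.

With a Gamma(shape α, rate β) prior, the Poisson likelihood is conjugate: the posterior is Gamma(α + ΣXᵢ, β + n).
Sum of counts S = 63 over n = 12 hours.
Posterior: Gamma(α+S, β+n) = Gamma(2.0+63, 4.8+12) = Gamma(65.0, 16.8).
Mode of Gamma(α,β) for α≥1 is (α−1)/β = 64.0/16.8 = 3.8095.

3.8095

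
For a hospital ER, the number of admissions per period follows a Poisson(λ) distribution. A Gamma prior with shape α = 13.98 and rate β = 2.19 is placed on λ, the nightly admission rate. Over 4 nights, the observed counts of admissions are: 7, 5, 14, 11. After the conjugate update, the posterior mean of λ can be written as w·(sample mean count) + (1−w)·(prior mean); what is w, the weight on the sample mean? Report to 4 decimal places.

0.6462

With a Gamma(shape α, rate β) prior, the Poisson likelihood is conjugate: the posterior is Gamma(α + ΣXᵢ, β + n).
Posterior mean = (α₀+S)/(β₀+n) = [n/(β₀+n)]·(S/n) + [β₀/(β₀+n)]·(α₀/β₀), so only n and β₀ enter the weight.
Weight on data w = n/(β₀+n) = 4/(2.19+4) = 4/6.19 = 0.6462.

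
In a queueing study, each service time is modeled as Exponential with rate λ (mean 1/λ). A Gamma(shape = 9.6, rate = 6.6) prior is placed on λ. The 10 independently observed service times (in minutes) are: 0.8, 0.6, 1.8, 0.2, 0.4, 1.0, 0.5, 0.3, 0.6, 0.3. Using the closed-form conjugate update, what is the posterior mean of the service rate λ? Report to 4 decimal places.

With a Gamma(shape α, rate β) prior on the exponential rate λ, the posterior after n observations with total T = Σxᵢ is Gamma(α+n, β+T).
Sum of observations T = 6.5 minutes; n = 10.
Posterior: Gamma(9.6+10, 6.6+6.5) = Gamma(19.6, 13.1).
Posterior mean of λ = α/β = 19.6/13.1 = 1.4962.

1.4962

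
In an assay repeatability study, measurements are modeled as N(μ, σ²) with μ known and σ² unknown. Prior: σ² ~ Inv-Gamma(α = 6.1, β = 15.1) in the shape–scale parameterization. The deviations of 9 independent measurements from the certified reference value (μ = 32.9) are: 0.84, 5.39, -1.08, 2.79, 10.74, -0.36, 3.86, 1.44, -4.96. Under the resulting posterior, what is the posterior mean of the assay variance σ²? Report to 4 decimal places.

With known mean μ and an Inverse-Gamma(α, β) prior on σ², the Normal likelihood is conjugate: posterior is Inv-Gamma(α + n/2, β + Σ(xᵢ−μ)²/2).
Σ(xᵢ−μ)² = (0.84)² + (5.39)² + (-1.08)² + (2.79)² + (10.74)² + (-0.36)² + (3.86)² + (1.44)² + (-4.96)² = 195.7602.
Posterior: Inv-Gamma(6.1 + 9/2, 15.1 + 195.7602/2) = Inv-Gamma(10.60, 112.98010).
E[σ²|data] = β/(α−1) = 112.98010/9.60 = 11.7688.

11.7688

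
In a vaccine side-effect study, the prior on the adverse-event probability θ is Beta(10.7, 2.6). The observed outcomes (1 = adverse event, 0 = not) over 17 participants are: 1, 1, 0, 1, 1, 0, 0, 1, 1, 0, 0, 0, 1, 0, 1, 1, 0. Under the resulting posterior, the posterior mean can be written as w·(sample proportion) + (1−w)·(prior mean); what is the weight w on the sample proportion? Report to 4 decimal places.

0.5611

The Beta prior is conjugate to a Binomial/Bernoulli likelihood; the update adds successes to α and failures to β.
Posterior mean = (α₀+k)/(α₀+β₀+n) = [n/(α₀+β₀+n)]·(k/n) + [(α₀+β₀)/(α₀+β₀+n)]·α₀/(α₀+β₀), so only n and the prior enter the weight.
The weight on the data is w = n/(α₀+β₀+n) = 17/(10.7+2.6+17) = 17/30.3 = 0.5611.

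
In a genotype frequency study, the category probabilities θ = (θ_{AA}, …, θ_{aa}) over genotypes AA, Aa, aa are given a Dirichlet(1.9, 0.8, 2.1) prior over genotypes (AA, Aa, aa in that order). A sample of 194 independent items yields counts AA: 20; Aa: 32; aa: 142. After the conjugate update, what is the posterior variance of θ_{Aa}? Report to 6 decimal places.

0.000690

The Dirichlet prior is conjugate to the Multinomial likelihood: each posterior αⱼ = prior αⱼ + observed count nⱼ.
Posterior concentration: (21.9, 32.8, 144.1), total = 198.8.
Var[θ_j] = α_j(Σα−α_j)/((Σα)²(Σα+1)) = 32.8·166.0/(198.8²·199.8) = 0.000690.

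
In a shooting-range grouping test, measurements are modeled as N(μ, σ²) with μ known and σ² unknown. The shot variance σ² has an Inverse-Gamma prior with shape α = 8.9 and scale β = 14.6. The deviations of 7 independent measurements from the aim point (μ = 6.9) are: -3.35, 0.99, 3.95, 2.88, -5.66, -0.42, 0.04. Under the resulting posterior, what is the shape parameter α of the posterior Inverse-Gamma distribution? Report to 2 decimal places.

12.40

With known mean μ and an Inverse-Gamma(α, β) prior on σ², the Normal likelihood is conjugate: posterior is Inv-Gamma(α + n/2, β + Σ(xᵢ−μ)²/2).
Σ(xᵢ−μ)² = (-3.35)² + (0.99)² + (3.95)² + (2.88)² + (-5.66)² + (-0.42)² + (0.04)² = 68.3131.
Posterior: Inv-Gamma(8.9 + 7/2, 14.6 + 68.3131/2) = Inv-Gamma(12.40, 48.75655).
Posterior α = 12.40.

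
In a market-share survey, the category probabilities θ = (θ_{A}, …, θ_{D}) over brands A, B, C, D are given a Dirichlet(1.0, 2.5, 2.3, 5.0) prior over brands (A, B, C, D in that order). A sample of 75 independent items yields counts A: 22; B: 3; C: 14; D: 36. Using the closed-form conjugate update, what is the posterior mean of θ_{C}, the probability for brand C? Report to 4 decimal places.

0.1900

The Dirichlet prior is conjugate to the Multinomial likelihood: each posterior αⱼ = prior αⱼ + observed count nⱼ.
Posterior concentration: (23.0, 5.5, 16.3, 41.0), total = 85.8.
E[θ_{C}|data] = α_{C}/Σα = 16.3/85.8 = 0.1900.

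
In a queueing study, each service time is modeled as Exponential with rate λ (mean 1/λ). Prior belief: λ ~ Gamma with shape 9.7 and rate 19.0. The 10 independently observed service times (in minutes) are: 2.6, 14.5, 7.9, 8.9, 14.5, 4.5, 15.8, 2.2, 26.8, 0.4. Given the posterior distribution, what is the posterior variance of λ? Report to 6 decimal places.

With a Gamma(shape α, rate β) prior on the exponential rate λ, the posterior after n observations with total T = Σxᵢ is Gamma(α+n, β+T).
Sum of observations T = 98.1 minutes; n = 10.
Posterior: Gamma(9.7+10, 19.0+98.1) = Gamma(19.7, 117.1).
Var = α/β² = 0.001437.

0.001437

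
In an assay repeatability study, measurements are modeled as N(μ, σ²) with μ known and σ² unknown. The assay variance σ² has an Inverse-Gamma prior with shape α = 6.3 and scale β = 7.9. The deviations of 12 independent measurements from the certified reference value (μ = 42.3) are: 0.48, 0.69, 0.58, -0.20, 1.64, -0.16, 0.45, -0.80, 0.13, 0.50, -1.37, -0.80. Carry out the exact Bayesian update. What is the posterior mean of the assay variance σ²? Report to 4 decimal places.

1.0276

With known mean μ and an Inverse-Gamma(α, β) prior on σ², the Normal likelihood is conjugate: posterior is Inv-Gamma(α + n/2, β + Σ(xᵢ−μ)²/2).
Σ(xᵢ−μ)² = (0.48)² + (0.69)² + (0.58)² + (-0.20)² + (1.64)² + (-0.16)² + (0.45)² + (-0.80)² + (0.13)² + (0.50)² + (-1.37)² + (-0.80)² = 7.4244.
Posterior: Inv-Gamma(6.3 + 12/2, 7.9 + 7.4244/2) = Inv-Gamma(12.30, 11.61220).
E[σ²|data] = β/(α−1) = 11.61220/11.30 = 1.0276.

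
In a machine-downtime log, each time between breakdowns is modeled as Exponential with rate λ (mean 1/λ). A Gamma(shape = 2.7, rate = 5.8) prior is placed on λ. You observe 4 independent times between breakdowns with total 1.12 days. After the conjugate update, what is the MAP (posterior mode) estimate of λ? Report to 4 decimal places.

0.8237

With a Gamma(shape α, rate β) prior on the exponential rate λ, the posterior after n observations with total T = Σxᵢ is Gamma(α+n, β+T).
Posterior: Gamma(2.7+4, 5.8+1.12) = Gamma(6.7, 6.92).
Mode = (α−1)/β = 0.8237.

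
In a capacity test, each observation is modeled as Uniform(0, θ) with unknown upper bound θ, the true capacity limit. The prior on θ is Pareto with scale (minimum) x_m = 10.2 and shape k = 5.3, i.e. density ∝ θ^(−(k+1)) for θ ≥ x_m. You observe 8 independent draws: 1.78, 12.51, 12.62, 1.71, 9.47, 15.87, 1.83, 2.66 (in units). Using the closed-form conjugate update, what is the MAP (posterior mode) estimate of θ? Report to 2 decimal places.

A Pareto(scale x_m, shape k) prior on the upper bound θ of Uniform(0, θ) is conjugate: posterior is Pareto(max(x_m, max xᵢ), k + n).
Sample maximum = 15.87; prior scale x_m = 10.2 → posterior scale = max = 15.87.
Posterior shape = 5.3 + 8 = 13.3.
The Pareto density is decreasing on [x_m, ∞), so the mode is x_m = 15.87.

15.87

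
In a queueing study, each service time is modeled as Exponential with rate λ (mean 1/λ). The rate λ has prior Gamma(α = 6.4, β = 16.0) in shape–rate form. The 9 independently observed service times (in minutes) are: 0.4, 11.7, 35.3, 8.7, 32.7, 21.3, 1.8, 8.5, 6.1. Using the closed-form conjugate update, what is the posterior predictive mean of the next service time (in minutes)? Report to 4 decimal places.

With a Gamma(shape α, rate β) prior on the exponential rate λ, the posterior after n observations with total T = Σxᵢ is Gamma(α+n, β+T).
Sum of observations T = 126.5 minutes; n = 9.
Posterior: Gamma(6.4+9, 16.0+126.5) = Gamma(15.4, 142.5).
The predictive distribution for the next observation is Lomax; its mean is β/(α−1) = 142.5/14.4 = 9.8958.

9.8958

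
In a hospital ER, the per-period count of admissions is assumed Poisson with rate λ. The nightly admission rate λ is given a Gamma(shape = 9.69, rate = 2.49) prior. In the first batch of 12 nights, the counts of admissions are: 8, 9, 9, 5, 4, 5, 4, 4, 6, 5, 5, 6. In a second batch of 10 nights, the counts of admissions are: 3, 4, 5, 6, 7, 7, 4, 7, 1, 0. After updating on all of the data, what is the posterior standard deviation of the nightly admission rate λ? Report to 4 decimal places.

0.4541

With a Gamma(shape α, rate β) prior, the Poisson likelihood is conjugate: the posterior is Gamma(α + ΣXᵢ, β + n).
Batch 1: sum of counts S = 70 over n = 12 nights.
After batch 1: Gamma(α+S, β+n) = Gamma(9.69+70, 2.49+12) = Gamma(79.69, 14.49).
Batch 2: sum of counts S = 44 over n = 10 nights.
After batch 2: Gamma(α+S, β+n) = Gamma(79.69+44, 14.49+10) = Gamma(123.69, 24.49).
SD = √α/β = √123.69/24.49 = 0.4541.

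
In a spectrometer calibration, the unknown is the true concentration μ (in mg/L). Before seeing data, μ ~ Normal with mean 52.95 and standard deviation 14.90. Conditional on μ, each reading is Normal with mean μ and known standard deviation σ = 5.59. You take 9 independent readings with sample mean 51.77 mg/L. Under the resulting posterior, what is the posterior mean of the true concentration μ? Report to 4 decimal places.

For Normal data with known variance σ², a Normal(μ₀, σ₀²) prior on μ is conjugate. Posterior precision = 1/σ₀² + n/σ²; posterior mean is the precision-weighted average of μ₀ and x̄.
n·x̄ = 9·51.77 = 465.93.
σ₀² = 14.90² = 222.01, σ² = 5.59² = 31.2481; σ² + n·σ₀² = 31.2481 + 9·222.01 = 2029.3381.
Posterior mean = (μ₀/σ₀² + n·x̄/σ²)/(1/σ₀² + n/σ²) = (σ²·μ₀ + σ₀²·n·x̄)/(σ² + n·σ₀²) = (31.2481·52.95 + 222.01·465.93)/2029.3381 = 105095.706195/2029.3381 = 51.7882.

51.7882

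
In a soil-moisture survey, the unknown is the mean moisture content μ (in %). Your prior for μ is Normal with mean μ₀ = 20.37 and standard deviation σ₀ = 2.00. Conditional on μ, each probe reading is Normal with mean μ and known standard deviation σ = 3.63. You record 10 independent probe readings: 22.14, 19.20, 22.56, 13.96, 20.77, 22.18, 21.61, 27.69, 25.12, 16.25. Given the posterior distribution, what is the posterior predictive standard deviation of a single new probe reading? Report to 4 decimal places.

For Normal data with known variance σ², a Normal(μ₀, σ₀²) prior on μ is conjugate. Posterior precision = 1/σ₀² + n/σ²; posterior mean is the precision-weighted average of μ₀ and x̄.
σ₀² = 2.00² = 4, σ² = 3.63² = 13.1769; σ² + n·σ₀² = 13.1769 + 10·4 = 53.1769.
Posterior precision = 1/σ₀² + n/σ² = 1/4 + 10/13.1769 = (σ² + n·σ₀²)/(σ₀²σ²) = 53.1769/(4·13.1769); posterior variance σₙ² = σ₀²σ²/(σ² + n·σ₀²) = 4·13.1769/53.1769 = 0.991175.
Predictive variance for one new observation = σₙ² + σ² = 4·13.1769/53.1769 + 13.1769 = σ²·(σ₀² + 53.1769)/53.1769 = 13.1769·57.1769/53.1769 = 14.168075; SD = √(13.1769·57.1769/53.1769) = 3.7641.

3.7641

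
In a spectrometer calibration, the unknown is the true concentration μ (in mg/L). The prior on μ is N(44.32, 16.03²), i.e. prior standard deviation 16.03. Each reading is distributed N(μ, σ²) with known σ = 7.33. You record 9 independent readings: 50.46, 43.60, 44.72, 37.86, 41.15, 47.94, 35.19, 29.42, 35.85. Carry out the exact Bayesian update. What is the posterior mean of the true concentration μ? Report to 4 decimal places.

For Normal data with known variance σ², a Normal(μ₀, σ₀²) prior on μ is conjugate. Posterior precision = 1/σ₀² + n/σ²; posterior mean is the precision-weighted average of μ₀ and x̄.
Σxᵢ = 50.46 + 43.60 + 44.72 + 37.86 + 41.15 + 47.94 + 35.19 + 29.42 + 35.85 = 366.19, so n·x̄ = 366.19.
σ₀² = 16.03² = 256.9609, σ² = 7.33² = 53.7289; σ² + n·σ₀² = 53.7289 + 9·256.9609 = 2366.377.
Posterior mean = (μ₀/σ₀² + n·x̄/σ²)/(1/σ₀² + n/σ²) = (σ²·μ₀ + σ₀²·n·x̄)/(σ² + n·σ₀²) = (53.7289·44.32 + 256.9609·366.19)/2366.377 = 96477.776819/2366.377 = 40.7702.

40.7702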